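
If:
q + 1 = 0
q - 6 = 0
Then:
No Solution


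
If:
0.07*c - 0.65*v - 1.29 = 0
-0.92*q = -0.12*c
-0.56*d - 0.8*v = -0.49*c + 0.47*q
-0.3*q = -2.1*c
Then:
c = 0.00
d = 2.84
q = 0.00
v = -1.98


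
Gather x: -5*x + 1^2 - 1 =-5*x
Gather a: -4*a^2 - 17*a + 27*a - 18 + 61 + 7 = -4*a^2 + 10*a + 50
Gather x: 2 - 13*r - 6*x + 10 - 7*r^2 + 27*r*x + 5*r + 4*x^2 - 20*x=-7*r^2 - 8*r + 4*x^2 + x*(27*r - 26) + 12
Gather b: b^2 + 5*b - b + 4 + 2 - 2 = b^2 + 4*b + 4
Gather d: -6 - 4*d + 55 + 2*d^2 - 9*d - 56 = 2*d^2 - 13*d - 7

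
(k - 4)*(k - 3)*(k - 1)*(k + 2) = k^4 - 6*k^3 + 3*k^2 + 26*k - 24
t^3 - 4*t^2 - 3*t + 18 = (t - 3)^2*(t + 2)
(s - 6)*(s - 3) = s^2 - 9*s + 18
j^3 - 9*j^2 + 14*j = j*(j - 7)*(j - 2)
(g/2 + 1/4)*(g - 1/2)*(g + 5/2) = g^3/2 + 5*g^2/4 - g/8 - 5/16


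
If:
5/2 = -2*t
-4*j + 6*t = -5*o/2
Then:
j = 5*o/8 - 15/8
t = -5/4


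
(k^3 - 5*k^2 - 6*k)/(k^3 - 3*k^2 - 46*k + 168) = k*(k + 1)/(k^2 + 3*k - 28)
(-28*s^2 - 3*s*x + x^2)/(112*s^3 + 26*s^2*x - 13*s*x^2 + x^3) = (4*s + x)/(-16*s^2 - 6*s*x + x^2)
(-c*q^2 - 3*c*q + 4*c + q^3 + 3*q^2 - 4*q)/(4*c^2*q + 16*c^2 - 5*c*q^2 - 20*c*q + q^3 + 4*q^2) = (q - 1)/(-4*c + q)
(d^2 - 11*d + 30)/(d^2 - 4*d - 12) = (d - 5)/(d + 2)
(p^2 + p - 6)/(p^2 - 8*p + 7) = (p^2 + p - 6)/(p^2 - 8*p + 7)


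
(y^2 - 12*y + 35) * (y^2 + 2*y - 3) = y^4 - 10*y^3 + 8*y^2 + 106*y - 105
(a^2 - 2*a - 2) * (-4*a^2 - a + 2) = -4*a^4 + 7*a^3 + 12*a^2 - 2*a - 4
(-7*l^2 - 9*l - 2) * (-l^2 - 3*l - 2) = 7*l^4 + 30*l^3 + 43*l^2 + 24*l + 4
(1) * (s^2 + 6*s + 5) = s^2 + 6*s + 5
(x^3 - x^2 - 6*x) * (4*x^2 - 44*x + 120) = 4*x^5 - 48*x^4 + 140*x^3 + 144*x^2 - 720*x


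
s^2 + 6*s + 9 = (s + 3)^2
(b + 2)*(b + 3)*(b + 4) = b^3 + 9*b^2 + 26*b + 24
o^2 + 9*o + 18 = (o + 3)*(o + 6)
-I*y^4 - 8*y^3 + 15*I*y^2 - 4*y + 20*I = (y - 5*I)*(y - 2*I)^2*(-I*y + 1)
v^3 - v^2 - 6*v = v*(v - 3)*(v + 2)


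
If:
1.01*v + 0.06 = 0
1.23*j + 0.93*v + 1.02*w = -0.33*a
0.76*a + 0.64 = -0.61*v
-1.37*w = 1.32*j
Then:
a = -0.79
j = 1.28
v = -0.06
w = -1.24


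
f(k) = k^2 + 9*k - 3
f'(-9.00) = -9.00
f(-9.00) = -3.00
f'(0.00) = 9.00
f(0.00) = -3.00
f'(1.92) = 12.84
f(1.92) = 17.97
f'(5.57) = 20.14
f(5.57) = 78.15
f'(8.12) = 25.24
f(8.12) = 136.01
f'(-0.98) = 7.04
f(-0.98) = -10.86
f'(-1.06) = 6.88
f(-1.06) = -11.42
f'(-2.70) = 3.60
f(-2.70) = -20.01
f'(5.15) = 19.30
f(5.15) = 69.87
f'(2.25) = 13.50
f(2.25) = 22.31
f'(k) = 2*k + 9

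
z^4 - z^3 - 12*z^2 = z^2*(z - 4)*(z + 3)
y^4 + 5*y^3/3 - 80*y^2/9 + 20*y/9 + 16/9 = (y - 2)*(y - 2/3)*(y + 1/3)*(y + 4)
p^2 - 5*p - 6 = (p - 6)*(p + 1)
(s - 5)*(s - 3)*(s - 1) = s^3 - 9*s^2 + 23*s - 15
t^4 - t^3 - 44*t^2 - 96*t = t*(t - 8)*(t + 3)*(t + 4)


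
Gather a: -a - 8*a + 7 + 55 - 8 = 54 - 9*a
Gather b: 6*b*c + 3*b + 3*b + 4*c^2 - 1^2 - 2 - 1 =b*(6*c + 6) + 4*c^2 - 4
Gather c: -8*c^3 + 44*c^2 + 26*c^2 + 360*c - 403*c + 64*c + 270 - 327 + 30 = -8*c^3 + 70*c^2 + 21*c - 27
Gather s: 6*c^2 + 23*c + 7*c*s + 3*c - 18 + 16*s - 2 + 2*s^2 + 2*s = 6*c^2 + 26*c + 2*s^2 + s*(7*c + 18) - 20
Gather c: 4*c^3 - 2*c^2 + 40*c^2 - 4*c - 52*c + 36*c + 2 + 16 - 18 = 4*c^3 + 38*c^2 - 20*c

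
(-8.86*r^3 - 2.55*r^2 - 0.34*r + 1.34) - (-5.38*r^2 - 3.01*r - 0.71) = -8.86*r^3 + 2.83*r^2 + 2.67*r + 2.05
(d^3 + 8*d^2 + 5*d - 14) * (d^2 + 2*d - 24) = d^5 + 10*d^4 - 3*d^3 - 196*d^2 - 148*d + 336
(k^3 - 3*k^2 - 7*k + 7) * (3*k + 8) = 3*k^4 - k^3 - 45*k^2 - 35*k + 56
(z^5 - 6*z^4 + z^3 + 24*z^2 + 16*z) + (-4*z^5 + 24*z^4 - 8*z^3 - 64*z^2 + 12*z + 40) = -3*z^5 + 18*z^4 - 7*z^3 - 40*z^2 + 28*z + 40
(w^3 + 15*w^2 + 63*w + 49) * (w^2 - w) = w^5 + 14*w^4 + 48*w^3 - 14*w^2 - 49*w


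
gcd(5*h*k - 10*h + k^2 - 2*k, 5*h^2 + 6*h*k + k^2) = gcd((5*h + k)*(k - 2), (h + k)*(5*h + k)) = 5*h + k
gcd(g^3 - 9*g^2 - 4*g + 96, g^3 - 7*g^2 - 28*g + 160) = g^2 - 12*g + 32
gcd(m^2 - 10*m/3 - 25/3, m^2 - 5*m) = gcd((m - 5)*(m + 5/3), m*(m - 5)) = m - 5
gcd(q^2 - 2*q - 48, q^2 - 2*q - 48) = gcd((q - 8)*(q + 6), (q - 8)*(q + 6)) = q^2 - 2*q - 48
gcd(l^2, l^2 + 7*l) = l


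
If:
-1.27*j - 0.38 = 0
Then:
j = -0.30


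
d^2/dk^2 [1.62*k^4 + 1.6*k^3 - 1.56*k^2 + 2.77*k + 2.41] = 19.44*k^2 + 9.6*k - 3.12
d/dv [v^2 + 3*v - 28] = 2*v + 3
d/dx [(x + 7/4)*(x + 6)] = 2*x + 31/4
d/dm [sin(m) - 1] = cos(m)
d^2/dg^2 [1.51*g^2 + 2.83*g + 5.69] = 3.02000000000000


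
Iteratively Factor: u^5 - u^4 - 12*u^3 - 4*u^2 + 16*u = (u + 2)*(u^4 - 3*u^3 - 6*u^2 + 8*u) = (u - 4)*(u + 2)*(u^3 + u^2 - 2*u) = u*(u - 4)*(u + 2)*(u^2 + u - 2) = u*(u - 4)*(u + 2)^2*(u - 1)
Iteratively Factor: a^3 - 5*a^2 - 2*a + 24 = (a + 2)*(a^2 - 7*a + 12) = (a - 3)*(a + 2)*(a - 4)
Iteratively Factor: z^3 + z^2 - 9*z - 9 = (z - 3)*(z^2 + 4*z + 3) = (z - 3)*(z + 1)*(z + 3)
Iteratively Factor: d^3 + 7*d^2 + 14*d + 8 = (d + 2)*(d^2 + 5*d + 4) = (d + 1)*(d + 2)*(d + 4)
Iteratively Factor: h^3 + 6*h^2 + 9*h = (h + 3)*(h^2 + 3*h) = (h + 3)^2*(h)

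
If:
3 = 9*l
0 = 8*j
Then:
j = 0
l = 1/3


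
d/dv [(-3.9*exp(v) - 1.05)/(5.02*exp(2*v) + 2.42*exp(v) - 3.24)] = (19.578*exp(2*v) + 10.542*exp(v) + 15.177)*exp(v)/(25.2004*exp(4*v) + 24.2968*exp(3*v) - 26.6732*exp(2*v) - 15.6816*exp(v) + 10.4976)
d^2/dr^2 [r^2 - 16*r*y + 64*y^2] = 2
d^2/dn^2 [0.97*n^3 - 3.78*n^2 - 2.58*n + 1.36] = 5.82*n - 7.56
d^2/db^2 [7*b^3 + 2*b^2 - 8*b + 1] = 42*b + 4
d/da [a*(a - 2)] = 2*a - 2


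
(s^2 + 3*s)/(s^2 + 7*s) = (s + 3)/(s + 7)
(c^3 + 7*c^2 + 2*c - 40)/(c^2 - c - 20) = (c^2 + 3*c - 10)/(c - 5)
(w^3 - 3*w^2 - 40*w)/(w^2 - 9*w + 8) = w*(w + 5)/(w - 1)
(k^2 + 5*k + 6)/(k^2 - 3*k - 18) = (k + 2)/(k - 6)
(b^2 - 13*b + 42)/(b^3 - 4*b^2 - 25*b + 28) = (b - 6)/(b^2 + 3*b - 4)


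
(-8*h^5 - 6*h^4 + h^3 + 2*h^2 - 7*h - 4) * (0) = 0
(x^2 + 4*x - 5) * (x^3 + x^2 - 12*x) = x^5 + 5*x^4 - 13*x^3 - 53*x^2 + 60*x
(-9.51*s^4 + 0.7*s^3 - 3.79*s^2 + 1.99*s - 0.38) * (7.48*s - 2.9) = -71.1348*s^5 + 32.815*s^4 - 30.3792*s^3 + 25.8762*s^2 - 8.6134*s + 1.102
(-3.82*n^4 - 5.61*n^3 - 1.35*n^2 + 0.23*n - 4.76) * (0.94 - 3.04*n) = 11.6128*n^5 + 13.4636*n^4 - 1.1694*n^3 - 1.9682*n^2 + 14.6866*n - 4.4744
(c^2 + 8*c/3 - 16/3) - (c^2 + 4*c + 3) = -4*c/3 - 25/3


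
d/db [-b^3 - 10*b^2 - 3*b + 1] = -3*b^2 - 20*b - 3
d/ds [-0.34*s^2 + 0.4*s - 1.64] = 0.4 - 0.68*s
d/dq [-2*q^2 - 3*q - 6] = -4*q - 3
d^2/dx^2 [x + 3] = 0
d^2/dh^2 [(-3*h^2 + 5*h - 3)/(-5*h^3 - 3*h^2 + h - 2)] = 2*(75*h^6 - 375*h^5 + 270*h^4 + 89*h^3 + 282*h^2 - 27*h - 13)/(125*h^9 + 225*h^8 + 60*h^7 + 87*h^6 + 168*h^5 + 3*h^4 + 23*h^3 + 42*h^2 - 12*h + 8)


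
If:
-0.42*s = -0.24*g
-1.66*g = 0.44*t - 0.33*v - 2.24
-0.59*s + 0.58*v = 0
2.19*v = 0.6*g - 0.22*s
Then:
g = 0.00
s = 0.00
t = 5.09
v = 0.00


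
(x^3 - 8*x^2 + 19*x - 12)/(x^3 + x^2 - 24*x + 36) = (x^2 - 5*x + 4)/(x^2 + 4*x - 12)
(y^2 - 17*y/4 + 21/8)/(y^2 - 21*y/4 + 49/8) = (4*y - 3)/(4*y - 7)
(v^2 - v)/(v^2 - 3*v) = (v - 1)/(v - 3)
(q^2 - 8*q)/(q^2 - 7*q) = (q - 8)/(q - 7)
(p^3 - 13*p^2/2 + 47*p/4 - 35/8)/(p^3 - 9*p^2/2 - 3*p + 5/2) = (p^2 - 6*p + 35/4)/(p^2 - 4*p - 5)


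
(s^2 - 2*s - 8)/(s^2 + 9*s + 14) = (s - 4)/(s + 7)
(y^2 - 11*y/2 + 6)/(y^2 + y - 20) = (y - 3/2)/(y + 5)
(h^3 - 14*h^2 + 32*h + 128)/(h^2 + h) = (h^3 - 14*h^2 + 32*h + 128)/(h*(h + 1))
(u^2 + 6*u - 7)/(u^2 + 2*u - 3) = (u + 7)/(u + 3)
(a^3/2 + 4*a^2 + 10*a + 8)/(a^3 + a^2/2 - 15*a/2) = (a^3 + 8*a^2 + 20*a + 16)/(a*(2*a^2 + a - 15))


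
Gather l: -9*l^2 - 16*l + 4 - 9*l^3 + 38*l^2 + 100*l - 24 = -9*l^3 + 29*l^2 + 84*l - 20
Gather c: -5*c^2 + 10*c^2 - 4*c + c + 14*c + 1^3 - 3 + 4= 5*c^2 + 11*c + 2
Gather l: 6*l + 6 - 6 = 6*l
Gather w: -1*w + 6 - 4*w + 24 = 30 - 5*w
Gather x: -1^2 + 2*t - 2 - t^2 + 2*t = -t^2 + 4*t - 3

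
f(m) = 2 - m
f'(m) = -1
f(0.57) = 1.43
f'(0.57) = -1.00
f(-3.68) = 5.68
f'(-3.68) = -1.00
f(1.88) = 0.12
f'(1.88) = -1.00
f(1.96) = 0.04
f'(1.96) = -1.00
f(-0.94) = 2.94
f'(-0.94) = -1.00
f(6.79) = -4.79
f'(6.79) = -1.00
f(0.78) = 1.22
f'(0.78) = -1.00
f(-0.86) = 2.86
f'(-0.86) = -1.00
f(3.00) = -1.00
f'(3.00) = -1.00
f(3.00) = -1.00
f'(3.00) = -1.00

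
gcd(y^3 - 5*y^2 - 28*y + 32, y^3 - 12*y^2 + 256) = y^2 - 4*y - 32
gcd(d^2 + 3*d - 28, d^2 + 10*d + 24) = 1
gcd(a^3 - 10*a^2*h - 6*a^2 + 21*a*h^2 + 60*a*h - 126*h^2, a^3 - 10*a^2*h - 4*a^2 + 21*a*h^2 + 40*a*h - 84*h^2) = a^2 - 10*a*h + 21*h^2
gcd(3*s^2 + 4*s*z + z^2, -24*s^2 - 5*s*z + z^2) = 3*s + z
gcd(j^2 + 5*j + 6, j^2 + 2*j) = j + 2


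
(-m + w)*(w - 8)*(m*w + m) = -m^2*w^2 + 7*m^2*w + 8*m^2 + m*w^3 - 7*m*w^2 - 8*m*w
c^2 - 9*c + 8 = (c - 8)*(c - 1)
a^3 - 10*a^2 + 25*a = a*(a - 5)^2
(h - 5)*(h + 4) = h^2 - h - 20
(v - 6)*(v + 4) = v^2 - 2*v - 24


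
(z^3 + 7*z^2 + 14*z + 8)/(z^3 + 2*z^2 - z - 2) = (z + 4)/(z - 1)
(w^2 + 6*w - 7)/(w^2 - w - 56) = (w - 1)/(w - 8)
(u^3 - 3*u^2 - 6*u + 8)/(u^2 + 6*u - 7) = (u^2 - 2*u - 8)/(u + 7)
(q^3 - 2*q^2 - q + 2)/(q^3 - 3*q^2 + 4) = (q - 1)/(q - 2)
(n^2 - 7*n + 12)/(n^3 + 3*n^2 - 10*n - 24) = (n - 4)/(n^2 + 6*n + 8)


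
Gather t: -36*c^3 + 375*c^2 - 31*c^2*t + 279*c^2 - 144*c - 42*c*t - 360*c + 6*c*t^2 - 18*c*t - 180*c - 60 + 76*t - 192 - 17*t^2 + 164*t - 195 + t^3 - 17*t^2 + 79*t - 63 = -36*c^3 + 654*c^2 - 684*c + t^3 + t^2*(6*c - 34) + t*(-31*c^2 - 60*c + 319) - 510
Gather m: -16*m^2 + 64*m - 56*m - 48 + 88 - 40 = -16*m^2 + 8*m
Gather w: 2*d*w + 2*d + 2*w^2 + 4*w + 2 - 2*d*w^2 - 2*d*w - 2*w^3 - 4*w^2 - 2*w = 2*d - 2*w^3 + w^2*(-2*d - 2) + 2*w + 2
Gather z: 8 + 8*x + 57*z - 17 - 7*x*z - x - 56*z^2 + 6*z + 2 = 7*x - 56*z^2 + z*(63 - 7*x) - 7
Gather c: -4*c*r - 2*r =-4*c*r - 2*r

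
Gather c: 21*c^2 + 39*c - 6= 21*c^2 + 39*c - 6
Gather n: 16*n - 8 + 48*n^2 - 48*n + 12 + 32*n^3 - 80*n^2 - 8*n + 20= 32*n^3 - 32*n^2 - 40*n + 24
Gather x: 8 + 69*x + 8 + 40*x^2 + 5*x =40*x^2 + 74*x + 16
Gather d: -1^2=-1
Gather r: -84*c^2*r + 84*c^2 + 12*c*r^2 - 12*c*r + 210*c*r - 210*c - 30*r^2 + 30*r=84*c^2 - 210*c + r^2*(12*c - 30) + r*(-84*c^2 + 198*c + 30)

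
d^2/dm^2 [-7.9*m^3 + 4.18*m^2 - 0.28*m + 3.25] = 8.36 - 47.4*m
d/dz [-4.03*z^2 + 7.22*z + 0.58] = 7.22 - 8.06*z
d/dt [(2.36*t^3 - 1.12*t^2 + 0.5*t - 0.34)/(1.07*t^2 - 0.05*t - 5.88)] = (2.5252*t^4 - 0.236*t^3 - 42.1094*t^2 + 13.8988*t - 2.957)/(1.1449*t^4 - 0.107*t^3 - 12.5807*t^2 + 0.588*t + 34.5744)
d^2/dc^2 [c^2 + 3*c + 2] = 2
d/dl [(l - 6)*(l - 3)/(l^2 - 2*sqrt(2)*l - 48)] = ((9 - 2*l)*(-l^2 + 2*sqrt(2)*l + 48) - 2*(l - 6)*(l - 3)*(l - sqrt(2)))/(-l^2 + 2*sqrt(2)*l + 48)^2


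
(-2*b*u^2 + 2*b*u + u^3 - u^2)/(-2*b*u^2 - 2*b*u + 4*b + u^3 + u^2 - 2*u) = u/(u + 2)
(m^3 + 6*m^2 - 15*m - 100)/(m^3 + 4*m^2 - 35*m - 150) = (m - 4)/(m - 6)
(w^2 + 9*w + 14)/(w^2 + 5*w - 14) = (w + 2)/(w - 2)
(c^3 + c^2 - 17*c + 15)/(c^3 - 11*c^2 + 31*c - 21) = (c + 5)/(c - 7)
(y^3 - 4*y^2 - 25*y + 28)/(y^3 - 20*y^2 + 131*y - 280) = (y^2 + 3*y - 4)/(y^2 - 13*y + 40)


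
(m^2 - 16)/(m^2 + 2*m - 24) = (m + 4)/(m + 6)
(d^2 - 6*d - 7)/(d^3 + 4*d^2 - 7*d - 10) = (d - 7)/(d^2 + 3*d - 10)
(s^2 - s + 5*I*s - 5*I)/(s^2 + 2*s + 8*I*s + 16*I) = (s^2 + s*(-1 + 5*I) - 5*I)/(s^2 + s*(2 + 8*I) + 16*I)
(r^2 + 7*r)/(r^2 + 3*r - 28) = r/(r - 4)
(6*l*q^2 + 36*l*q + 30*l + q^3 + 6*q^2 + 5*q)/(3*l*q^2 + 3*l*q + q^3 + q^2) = (6*l*q + 30*l + q^2 + 5*q)/(q*(3*l + q))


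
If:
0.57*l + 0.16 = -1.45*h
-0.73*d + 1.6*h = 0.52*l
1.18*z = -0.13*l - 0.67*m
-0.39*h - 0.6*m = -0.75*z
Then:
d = 10.5425988707299*z + 0.00926426184587971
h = 2.63311848145901*z - 0.0476261348414943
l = -6.69828385634309*z - 0.159547551719006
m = 0.0309569876469713 - 0.461527012948355*z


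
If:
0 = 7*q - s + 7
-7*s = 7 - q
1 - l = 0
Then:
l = 1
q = -7/6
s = -7/6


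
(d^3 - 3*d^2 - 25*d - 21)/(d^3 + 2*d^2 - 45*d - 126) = (d + 1)/(d + 6)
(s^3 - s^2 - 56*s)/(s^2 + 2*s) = (s^2 - s - 56)/(s + 2)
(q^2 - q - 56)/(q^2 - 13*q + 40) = (q + 7)/(q - 5)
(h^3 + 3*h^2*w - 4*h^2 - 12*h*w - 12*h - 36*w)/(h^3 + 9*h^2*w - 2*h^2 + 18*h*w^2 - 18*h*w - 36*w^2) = (h^2 - 4*h - 12)/(h^2 + 6*h*w - 2*h - 12*w)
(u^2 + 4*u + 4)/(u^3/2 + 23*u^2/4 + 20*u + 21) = 4*(u + 2)/(2*u^2 + 19*u + 42)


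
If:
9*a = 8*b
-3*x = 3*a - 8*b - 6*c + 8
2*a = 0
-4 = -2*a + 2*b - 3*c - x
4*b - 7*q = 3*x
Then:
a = 0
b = 0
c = 4/3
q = 0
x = 0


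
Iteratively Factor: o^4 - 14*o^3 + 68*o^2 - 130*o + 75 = (o - 5)*(o^3 - 9*o^2 + 23*o - 15) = (o - 5)*(o - 1)*(o^2 - 8*o + 15) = (o - 5)*(o - 3)*(o - 1)*(o - 5)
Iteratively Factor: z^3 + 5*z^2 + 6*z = (z + 2)*(z^2 + 3*z) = z*(z + 2)*(z + 3)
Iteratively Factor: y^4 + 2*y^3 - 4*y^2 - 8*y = (y + 2)*(y^3 - 4*y) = (y + 2)^2*(y^2 - 2*y) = (y - 2)*(y + 2)^2*(y)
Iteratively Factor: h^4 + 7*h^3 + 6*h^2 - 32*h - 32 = (h + 1)*(h^3 + 6*h^2 - 32) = (h + 1)*(h + 4)*(h^2 + 2*h - 8) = (h + 1)*(h + 4)^2*(h - 2)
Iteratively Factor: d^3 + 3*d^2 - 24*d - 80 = (d + 4)*(d^2 - d - 20) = (d - 5)*(d + 4)*(d + 4)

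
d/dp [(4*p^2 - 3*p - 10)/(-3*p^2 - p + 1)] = 13*(-p^2 - 4*p - 1)/(9*p^4 + 6*p^3 - 5*p^2 - 2*p + 1)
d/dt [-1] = 0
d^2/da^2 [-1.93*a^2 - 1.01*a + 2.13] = -3.86000000000000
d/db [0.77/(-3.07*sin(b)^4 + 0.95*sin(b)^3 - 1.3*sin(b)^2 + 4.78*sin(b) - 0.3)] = (9.4556*sin(b)^3 - 2.1945*sin(b)^2 + 2.002*sin(b) - 3.6806)*cos(b)/(3.07*sin(b)^4 - 0.95*sin(b)^3 + 1.3*sin(b)^2 - 4.78*sin(b) + 0.3)^2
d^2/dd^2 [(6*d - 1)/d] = -2/d^3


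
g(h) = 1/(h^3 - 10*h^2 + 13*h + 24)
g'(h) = (-3*h^2 + 20*h - 13)/(h^3 - 10*h^2 + 13*h + 24)^2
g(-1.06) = -0.45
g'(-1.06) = -7.71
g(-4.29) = -0.00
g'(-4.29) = -0.00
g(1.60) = 0.04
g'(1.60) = 0.02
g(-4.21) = -0.00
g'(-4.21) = -0.00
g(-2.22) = -0.02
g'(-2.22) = -0.02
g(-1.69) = -0.03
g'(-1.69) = -0.06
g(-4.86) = -0.00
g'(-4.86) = -0.00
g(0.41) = 0.04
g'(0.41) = -0.01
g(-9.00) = 0.00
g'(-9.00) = 0.00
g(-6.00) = 0.00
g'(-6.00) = 0.00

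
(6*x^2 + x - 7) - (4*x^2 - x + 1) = 2*x^2 + 2*x - 8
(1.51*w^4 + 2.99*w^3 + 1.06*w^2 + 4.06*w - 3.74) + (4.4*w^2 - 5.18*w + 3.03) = 1.51*w^4 + 2.99*w^3 + 5.46*w^2 - 1.12*w - 0.71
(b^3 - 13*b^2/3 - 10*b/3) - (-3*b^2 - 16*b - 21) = b^3 - 4*b^2/3 + 38*b/3 + 21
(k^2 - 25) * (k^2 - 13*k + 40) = k^4 - 13*k^3 + 15*k^2 + 325*k - 1000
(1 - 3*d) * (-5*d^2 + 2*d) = 15*d^3 - 11*d^2 + 2*d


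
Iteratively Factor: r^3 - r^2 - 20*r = (r + 4)*(r^2 - 5*r) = r*(r + 4)*(r - 5)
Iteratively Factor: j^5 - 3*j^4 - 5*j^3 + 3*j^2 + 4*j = (j - 1)*(j^4 - 2*j^3 - 7*j^2 - 4*j) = (j - 1)*(j + 1)*(j^3 - 3*j^2 - 4*j) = (j - 4)*(j - 1)*(j + 1)*(j^2 + j) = j*(j - 4)*(j - 1)*(j + 1)*(j + 1)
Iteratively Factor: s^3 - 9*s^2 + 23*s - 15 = (s - 3)*(s^2 - 6*s + 5) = (s - 3)*(s - 1)*(s - 5)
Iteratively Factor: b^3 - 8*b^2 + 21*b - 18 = (b - 3)*(b^2 - 5*b + 6) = (b - 3)*(b - 2)*(b - 3)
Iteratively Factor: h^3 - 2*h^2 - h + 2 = (h - 1)*(h^2 - h - 2) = (h - 1)*(h + 1)*(h - 2)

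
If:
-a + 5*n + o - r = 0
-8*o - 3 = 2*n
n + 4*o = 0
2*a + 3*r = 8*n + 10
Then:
No Solution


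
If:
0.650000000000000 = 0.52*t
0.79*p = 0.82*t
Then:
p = 1.30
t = 1.25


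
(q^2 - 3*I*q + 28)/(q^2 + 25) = (q^2 - 3*I*q + 28)/(q^2 + 25)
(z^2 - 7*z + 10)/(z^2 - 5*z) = (z - 2)/z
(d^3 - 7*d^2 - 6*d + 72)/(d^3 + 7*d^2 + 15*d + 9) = (d^2 - 10*d + 24)/(d^2 + 4*d + 3)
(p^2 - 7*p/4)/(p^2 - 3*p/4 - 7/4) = p/(p + 1)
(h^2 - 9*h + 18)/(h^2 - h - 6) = (h - 6)/(h + 2)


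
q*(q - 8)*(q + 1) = q^3 - 7*q^2 - 8*q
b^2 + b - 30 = (b - 5)*(b + 6)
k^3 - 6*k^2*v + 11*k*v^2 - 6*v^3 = (k - 3*v)*(k - 2*v)*(k - v)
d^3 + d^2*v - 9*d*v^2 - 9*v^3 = (d - 3*v)*(d + v)*(d + 3*v)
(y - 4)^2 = y^2 - 8*y + 16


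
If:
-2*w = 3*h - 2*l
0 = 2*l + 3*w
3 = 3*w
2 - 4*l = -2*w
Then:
No Solution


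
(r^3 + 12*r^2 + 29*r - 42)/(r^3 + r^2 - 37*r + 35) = (r + 6)/(r - 5)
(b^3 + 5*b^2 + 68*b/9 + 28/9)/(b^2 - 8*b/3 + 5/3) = (9*b^3 + 45*b^2 + 68*b + 28)/(3*(3*b^2 - 8*b + 5))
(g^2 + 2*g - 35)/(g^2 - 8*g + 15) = (g + 7)/(g - 3)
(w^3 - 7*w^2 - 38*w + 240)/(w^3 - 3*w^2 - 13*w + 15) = (w^2 - 2*w - 48)/(w^2 + 2*w - 3)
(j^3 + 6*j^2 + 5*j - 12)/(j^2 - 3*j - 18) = (j^2 + 3*j - 4)/(j - 6)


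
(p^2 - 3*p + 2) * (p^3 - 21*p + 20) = p^5 - 3*p^4 - 19*p^3 + 83*p^2 - 102*p + 40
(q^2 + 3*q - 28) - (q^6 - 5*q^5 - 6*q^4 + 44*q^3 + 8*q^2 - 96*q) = -q^6 + 5*q^5 + 6*q^4 - 44*q^3 - 7*q^2 + 99*q - 28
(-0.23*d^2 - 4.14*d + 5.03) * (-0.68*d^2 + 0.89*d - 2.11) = 0.1564*d^4 + 2.6105*d^3 - 6.6197*d^2 + 13.2121*d - 10.6133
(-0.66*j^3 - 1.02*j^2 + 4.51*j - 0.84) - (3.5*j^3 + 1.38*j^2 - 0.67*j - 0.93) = -4.16*j^3 - 2.4*j^2 + 5.18*j + 0.0900000000000001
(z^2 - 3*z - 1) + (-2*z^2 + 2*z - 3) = -z^2 - z - 4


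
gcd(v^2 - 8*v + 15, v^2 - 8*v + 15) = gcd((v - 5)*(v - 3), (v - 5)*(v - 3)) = v^2 - 8*v + 15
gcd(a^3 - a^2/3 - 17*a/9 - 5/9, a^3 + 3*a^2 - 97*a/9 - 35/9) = a + 1/3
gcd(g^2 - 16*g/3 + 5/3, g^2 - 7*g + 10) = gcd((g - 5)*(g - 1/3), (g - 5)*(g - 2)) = g - 5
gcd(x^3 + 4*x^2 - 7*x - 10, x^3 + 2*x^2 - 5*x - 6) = x^2 - x - 2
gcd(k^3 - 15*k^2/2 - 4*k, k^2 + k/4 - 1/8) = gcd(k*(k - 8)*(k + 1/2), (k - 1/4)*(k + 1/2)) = k + 1/2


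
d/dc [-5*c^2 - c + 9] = -10*c - 1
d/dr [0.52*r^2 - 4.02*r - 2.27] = 1.04*r - 4.02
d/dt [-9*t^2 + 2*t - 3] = 2 - 18*t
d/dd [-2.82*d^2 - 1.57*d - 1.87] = -5.64*d - 1.57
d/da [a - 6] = 1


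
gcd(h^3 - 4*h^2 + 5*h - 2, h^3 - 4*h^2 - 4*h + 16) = h - 2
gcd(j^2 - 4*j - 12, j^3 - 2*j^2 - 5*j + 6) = j + 2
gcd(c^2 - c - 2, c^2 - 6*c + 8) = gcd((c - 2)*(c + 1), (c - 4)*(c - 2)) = c - 2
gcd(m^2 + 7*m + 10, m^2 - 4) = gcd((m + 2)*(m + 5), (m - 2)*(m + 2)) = m + 2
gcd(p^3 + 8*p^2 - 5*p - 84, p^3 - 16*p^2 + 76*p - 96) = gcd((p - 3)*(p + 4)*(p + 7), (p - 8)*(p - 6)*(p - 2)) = 1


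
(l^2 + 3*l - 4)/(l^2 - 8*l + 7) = (l + 4)/(l - 7)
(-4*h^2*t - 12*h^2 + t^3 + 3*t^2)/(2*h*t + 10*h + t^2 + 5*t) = (-2*h*t - 6*h + t^2 + 3*t)/(t + 5)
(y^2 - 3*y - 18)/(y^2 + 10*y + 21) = (y - 6)/(y + 7)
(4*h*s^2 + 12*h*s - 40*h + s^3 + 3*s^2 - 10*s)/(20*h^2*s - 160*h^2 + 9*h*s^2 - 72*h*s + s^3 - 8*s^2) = (s^2 + 3*s - 10)/(5*h*s - 40*h + s^2 - 8*s)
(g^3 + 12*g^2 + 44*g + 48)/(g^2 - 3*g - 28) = (g^2 + 8*g + 12)/(g - 7)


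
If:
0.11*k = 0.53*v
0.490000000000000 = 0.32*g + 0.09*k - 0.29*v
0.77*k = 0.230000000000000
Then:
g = 1.50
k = 0.30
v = 0.06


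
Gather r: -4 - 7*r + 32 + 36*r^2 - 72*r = 36*r^2 - 79*r + 28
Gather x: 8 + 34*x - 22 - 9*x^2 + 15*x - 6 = -9*x^2 + 49*x - 20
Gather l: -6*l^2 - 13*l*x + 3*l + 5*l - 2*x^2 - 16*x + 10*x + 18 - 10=-6*l^2 + l*(8 - 13*x) - 2*x^2 - 6*x + 8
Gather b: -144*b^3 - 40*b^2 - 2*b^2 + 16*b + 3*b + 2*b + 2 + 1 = -144*b^3 - 42*b^2 + 21*b + 3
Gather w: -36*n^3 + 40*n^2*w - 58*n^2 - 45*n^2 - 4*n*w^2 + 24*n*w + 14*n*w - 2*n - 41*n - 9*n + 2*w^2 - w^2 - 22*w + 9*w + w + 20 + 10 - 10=-36*n^3 - 103*n^2 - 52*n + w^2*(1 - 4*n) + w*(40*n^2 + 38*n - 12) + 20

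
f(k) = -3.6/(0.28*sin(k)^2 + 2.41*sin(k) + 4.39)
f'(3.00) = -0.40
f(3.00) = -0.76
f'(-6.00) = 0.34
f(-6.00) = -0.71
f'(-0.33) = 0.57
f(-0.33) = -0.99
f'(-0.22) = 0.53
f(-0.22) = -0.93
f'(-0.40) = 0.60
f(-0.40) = -1.03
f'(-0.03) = 0.46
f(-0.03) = -0.83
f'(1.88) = -0.07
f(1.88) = -0.52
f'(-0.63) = 0.64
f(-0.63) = -1.17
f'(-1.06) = 0.54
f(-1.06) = -1.44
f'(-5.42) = 0.16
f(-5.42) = -0.56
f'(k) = -3.6*(-0.56*sin(k)*cos(k) - 2.41*cos(k))/(0.28*sin(k)^2 + 2.41*sin(k) + 4.39)^2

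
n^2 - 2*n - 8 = (n - 4)*(n + 2)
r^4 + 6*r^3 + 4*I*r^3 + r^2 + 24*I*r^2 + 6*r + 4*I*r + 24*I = (r + 6)*(r - I)*(r + I)*(r + 4*I)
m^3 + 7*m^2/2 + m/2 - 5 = (m - 1)*(m + 2)*(m + 5/2)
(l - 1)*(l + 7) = l^2 + 6*l - 7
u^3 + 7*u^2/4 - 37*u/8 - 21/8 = (u - 7/4)*(u + 1/2)*(u + 3)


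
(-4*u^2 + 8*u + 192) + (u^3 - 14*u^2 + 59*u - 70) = u^3 - 18*u^2 + 67*u + 122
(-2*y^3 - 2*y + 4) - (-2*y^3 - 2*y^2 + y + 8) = 2*y^2 - 3*y - 4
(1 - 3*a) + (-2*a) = 1 - 5*a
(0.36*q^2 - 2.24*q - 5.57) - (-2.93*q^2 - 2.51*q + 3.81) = 3.29*q^2 + 0.27*q - 9.38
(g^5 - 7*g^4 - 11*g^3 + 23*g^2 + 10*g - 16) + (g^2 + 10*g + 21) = g^5 - 7*g^4 - 11*g^3 + 24*g^2 + 20*g + 5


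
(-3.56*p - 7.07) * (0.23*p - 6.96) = -0.8188*p^2 + 23.1515*p + 49.2072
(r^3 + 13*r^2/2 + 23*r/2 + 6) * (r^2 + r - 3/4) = r^5 + 15*r^4/2 + 69*r^3/4 + 101*r^2/8 - 21*r/8 - 9/2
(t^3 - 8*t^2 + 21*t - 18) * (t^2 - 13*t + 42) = t^5 - 21*t^4 + 167*t^3 - 627*t^2 + 1116*t - 756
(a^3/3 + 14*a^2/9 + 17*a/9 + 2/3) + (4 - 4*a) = a^3/3 + 14*a^2/9 - 19*a/9 + 14/3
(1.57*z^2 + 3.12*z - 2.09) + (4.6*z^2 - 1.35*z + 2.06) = 6.17*z^2 + 1.77*z - 0.0299999999999998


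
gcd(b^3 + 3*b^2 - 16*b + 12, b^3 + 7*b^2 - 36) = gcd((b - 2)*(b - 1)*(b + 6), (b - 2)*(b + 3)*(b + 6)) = b^2 + 4*b - 12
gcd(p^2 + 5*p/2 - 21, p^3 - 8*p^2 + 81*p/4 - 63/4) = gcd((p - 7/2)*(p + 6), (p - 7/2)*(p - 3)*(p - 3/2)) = p - 7/2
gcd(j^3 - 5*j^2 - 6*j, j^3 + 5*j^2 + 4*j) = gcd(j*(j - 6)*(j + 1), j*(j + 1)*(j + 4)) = j^2 + j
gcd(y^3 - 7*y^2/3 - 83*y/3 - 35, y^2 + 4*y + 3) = y + 3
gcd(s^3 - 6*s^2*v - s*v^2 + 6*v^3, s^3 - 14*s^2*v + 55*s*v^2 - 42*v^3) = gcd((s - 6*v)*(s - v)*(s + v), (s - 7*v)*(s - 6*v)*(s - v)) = s^2 - 7*s*v + 6*v^2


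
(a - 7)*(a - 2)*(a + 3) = a^3 - 6*a^2 - 13*a + 42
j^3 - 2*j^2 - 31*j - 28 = (j - 7)*(j + 1)*(j + 4)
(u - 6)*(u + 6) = u^2 - 36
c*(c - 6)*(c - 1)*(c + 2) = c^4 - 5*c^3 - 8*c^2 + 12*c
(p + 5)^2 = p^2 + 10*p + 25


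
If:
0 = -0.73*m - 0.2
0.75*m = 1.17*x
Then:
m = -0.27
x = -0.18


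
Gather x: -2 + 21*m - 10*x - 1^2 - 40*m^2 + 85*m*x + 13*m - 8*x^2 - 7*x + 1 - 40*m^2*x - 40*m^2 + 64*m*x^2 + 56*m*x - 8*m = -80*m^2 + 26*m + x^2*(64*m - 8) + x*(-40*m^2 + 141*m - 17) - 2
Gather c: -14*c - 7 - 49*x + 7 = -14*c - 49*x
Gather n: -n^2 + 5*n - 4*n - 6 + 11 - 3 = -n^2 + n + 2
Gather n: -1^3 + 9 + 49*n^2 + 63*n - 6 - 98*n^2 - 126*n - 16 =-49*n^2 - 63*n - 14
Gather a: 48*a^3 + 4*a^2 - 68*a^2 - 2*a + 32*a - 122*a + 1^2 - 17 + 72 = 48*a^3 - 64*a^2 - 92*a + 56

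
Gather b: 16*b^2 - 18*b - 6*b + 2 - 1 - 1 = 16*b^2 - 24*b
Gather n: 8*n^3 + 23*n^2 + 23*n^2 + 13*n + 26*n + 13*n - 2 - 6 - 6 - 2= 8*n^3 + 46*n^2 + 52*n - 16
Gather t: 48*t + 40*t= 88*t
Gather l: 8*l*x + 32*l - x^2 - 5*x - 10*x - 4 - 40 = l*(8*x + 32) - x^2 - 15*x - 44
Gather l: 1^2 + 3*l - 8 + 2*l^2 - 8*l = 2*l^2 - 5*l - 7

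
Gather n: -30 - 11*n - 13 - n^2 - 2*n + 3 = -n^2 - 13*n - 40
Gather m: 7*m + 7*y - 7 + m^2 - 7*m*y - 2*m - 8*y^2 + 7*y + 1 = m^2 + m*(5 - 7*y) - 8*y^2 + 14*y - 6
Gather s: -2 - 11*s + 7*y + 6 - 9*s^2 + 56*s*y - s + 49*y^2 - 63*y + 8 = -9*s^2 + s*(56*y - 12) + 49*y^2 - 56*y + 12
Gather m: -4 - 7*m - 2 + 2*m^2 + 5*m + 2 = 2*m^2 - 2*m - 4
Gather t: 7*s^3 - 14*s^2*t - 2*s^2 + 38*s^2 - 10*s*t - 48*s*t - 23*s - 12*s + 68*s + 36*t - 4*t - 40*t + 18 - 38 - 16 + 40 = 7*s^3 + 36*s^2 + 33*s + t*(-14*s^2 - 58*s - 8) + 4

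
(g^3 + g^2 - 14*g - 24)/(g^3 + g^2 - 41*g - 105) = (g^2 - 2*g - 8)/(g^2 - 2*g - 35)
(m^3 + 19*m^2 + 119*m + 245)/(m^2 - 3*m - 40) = (m^2 + 14*m + 49)/(m - 8)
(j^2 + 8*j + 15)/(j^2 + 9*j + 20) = (j + 3)/(j + 4)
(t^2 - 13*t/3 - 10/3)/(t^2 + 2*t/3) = (t - 5)/t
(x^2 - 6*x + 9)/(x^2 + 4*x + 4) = (x^2 - 6*x + 9)/(x^2 + 4*x + 4)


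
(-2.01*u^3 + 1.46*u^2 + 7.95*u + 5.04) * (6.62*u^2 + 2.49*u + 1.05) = -13.3062*u^5 + 4.6603*u^4 + 54.1539*u^3 + 54.6933*u^2 + 20.8971*u + 5.292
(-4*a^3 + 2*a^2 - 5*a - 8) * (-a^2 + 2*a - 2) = 4*a^5 - 10*a^4 + 17*a^3 - 6*a^2 - 6*a + 16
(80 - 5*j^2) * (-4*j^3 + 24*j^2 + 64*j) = 20*j^5 - 120*j^4 - 640*j^3 + 1920*j^2 + 5120*j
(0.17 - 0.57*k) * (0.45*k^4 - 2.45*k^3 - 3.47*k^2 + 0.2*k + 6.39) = -0.2565*k^5 + 1.473*k^4 + 1.5614*k^3 - 0.7039*k^2 - 3.6083*k + 1.0863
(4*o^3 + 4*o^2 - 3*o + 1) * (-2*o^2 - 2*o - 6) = -8*o^5 - 16*o^4 - 26*o^3 - 20*o^2 + 16*o - 6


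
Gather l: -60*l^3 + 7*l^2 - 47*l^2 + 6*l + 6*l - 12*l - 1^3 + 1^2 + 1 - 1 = -60*l^3 - 40*l^2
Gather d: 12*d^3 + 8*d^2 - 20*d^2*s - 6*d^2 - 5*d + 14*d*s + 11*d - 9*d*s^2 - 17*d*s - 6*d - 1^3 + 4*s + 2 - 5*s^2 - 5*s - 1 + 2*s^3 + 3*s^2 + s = 12*d^3 + d^2*(2 - 20*s) + d*(-9*s^2 - 3*s) + 2*s^3 - 2*s^2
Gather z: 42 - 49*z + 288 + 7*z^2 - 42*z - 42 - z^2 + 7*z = 6*z^2 - 84*z + 288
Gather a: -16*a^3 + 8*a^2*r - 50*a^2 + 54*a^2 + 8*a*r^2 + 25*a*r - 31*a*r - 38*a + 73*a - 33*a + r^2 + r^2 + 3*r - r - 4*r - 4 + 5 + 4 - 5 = -16*a^3 + a^2*(8*r + 4) + a*(8*r^2 - 6*r + 2) + 2*r^2 - 2*r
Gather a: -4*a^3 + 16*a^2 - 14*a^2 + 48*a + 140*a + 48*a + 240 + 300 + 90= -4*a^3 + 2*a^2 + 236*a + 630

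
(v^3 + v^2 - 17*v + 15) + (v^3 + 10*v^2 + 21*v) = 2*v^3 + 11*v^2 + 4*v + 15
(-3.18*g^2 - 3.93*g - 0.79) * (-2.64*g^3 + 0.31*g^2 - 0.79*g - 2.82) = 8.3952*g^5 + 9.3894*g^4 + 3.3795*g^3 + 11.8274*g^2 + 11.7067*g + 2.2278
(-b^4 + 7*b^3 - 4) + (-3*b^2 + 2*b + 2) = -b^4 + 7*b^3 - 3*b^2 + 2*b - 2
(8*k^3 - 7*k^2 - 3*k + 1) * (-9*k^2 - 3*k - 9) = -72*k^5 + 39*k^4 - 24*k^3 + 63*k^2 + 24*k - 9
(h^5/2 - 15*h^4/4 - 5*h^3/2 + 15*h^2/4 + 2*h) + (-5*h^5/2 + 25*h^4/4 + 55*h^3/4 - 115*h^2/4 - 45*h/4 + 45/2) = -2*h^5 + 5*h^4/2 + 45*h^3/4 - 25*h^2 - 37*h/4 + 45/2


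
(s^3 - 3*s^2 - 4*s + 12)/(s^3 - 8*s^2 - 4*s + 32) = (s - 3)/(s - 8)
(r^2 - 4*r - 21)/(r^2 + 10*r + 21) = (r - 7)/(r + 7)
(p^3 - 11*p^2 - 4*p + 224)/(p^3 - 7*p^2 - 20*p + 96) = (p - 7)/(p - 3)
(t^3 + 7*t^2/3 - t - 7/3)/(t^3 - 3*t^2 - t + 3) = (t + 7/3)/(t - 3)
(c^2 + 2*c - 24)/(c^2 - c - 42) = (c - 4)/(c - 7)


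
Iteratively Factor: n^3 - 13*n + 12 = (n - 1)*(n^2 + n - 12) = (n - 1)*(n + 4)*(n - 3)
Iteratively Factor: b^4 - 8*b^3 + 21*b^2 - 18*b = (b - 3)*(b^3 - 5*b^2 + 6*b) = b*(b - 3)*(b^2 - 5*b + 6) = b*(b - 3)^2*(b - 2)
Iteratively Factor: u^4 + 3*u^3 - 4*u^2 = (u)*(u^3 + 3*u^2 - 4*u) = u*(u + 4)*(u^2 - u) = u*(u - 1)*(u + 4)*(u)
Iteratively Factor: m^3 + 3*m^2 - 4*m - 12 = (m + 3)*(m^2 - 4) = (m + 2)*(m + 3)*(m - 2)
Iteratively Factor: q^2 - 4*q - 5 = (q + 1)*(q - 5)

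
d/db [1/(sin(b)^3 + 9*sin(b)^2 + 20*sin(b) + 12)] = (-18*sin(b) + 3*cos(b)^2 - 23)*cos(b)/(sin(b)^3 + 9*sin(b)^2 + 20*sin(b) + 12)^2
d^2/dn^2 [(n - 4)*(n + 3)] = 2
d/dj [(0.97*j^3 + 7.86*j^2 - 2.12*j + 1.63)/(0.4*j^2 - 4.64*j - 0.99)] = (0.388*j^4 - 9.0016*j^3 - 38.5033*j^2 - 16.8668*j + 9.662)/(0.16*j^4 - 3.712*j^3 + 20.7376*j^2 + 9.1872*j + 0.9801)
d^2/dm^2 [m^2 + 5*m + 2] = 2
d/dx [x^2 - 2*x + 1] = 2*x - 2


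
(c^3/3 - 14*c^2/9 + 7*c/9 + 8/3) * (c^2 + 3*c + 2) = c^5/3 - 5*c^4/9 - 29*c^3/9 + 17*c^2/9 + 86*c/9 + 16/3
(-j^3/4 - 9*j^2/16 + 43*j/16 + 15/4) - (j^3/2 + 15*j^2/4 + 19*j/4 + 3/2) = -3*j^3/4 - 69*j^2/16 - 33*j/16 + 9/4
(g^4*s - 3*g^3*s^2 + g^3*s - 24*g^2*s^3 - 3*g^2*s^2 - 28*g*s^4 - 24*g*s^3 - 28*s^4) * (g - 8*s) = g^5*s - 11*g^4*s^2 + g^4*s - 11*g^3*s^2 + 164*g^2*s^4 + 224*g*s^5 + 164*g*s^4 + 224*s^5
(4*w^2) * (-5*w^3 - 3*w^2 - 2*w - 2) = -20*w^5 - 12*w^4 - 8*w^3 - 8*w^2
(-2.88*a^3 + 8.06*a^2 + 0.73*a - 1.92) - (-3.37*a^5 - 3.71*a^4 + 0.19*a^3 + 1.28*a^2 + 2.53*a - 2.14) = 3.37*a^5 + 3.71*a^4 - 3.07*a^3 + 6.78*a^2 - 1.8*a + 0.22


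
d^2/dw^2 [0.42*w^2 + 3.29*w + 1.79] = 0.840000000000000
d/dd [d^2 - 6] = 2*d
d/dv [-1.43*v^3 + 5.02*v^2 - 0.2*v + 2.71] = -4.29*v^2 + 10.04*v - 0.2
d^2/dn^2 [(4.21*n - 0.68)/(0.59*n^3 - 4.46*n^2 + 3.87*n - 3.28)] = (8.793006*n^5 - 69.30966*n^4 + 176.891518*n^3 + 7.29271200000005*n^2 - 306.997488*n + 106.406696)/(0.205379*n^9 - 4.657578*n^8 + 39.249573*n^7 - 153.242948*n^6 + 309.236541*n^5 - 441.05961*n^4 + 416.683707*n^3 - 291.320088*n^2 + 124.905024*n - 35.287552)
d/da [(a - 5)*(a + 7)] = 2*a + 2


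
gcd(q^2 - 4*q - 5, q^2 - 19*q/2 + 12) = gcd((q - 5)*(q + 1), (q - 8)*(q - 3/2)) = 1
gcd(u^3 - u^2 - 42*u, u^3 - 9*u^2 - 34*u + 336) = u^2 - u - 42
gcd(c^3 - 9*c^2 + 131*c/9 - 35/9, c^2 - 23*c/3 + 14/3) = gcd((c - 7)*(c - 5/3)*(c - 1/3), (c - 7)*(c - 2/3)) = c - 7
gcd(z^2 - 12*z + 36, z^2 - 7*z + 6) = z - 6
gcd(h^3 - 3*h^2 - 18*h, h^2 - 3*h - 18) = h^2 - 3*h - 18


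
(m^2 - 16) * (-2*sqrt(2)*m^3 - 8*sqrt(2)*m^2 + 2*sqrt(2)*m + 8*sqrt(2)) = -2*sqrt(2)*m^5 - 8*sqrt(2)*m^4 + 34*sqrt(2)*m^3 + 136*sqrt(2)*m^2 - 32*sqrt(2)*m - 128*sqrt(2)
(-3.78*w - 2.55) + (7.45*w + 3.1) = 3.67*w + 0.55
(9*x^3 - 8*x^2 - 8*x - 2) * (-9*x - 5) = -81*x^4 + 27*x^3 + 112*x^2 + 58*x + 10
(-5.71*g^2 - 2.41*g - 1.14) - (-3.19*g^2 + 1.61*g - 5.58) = -2.52*g^2 - 4.02*g + 4.44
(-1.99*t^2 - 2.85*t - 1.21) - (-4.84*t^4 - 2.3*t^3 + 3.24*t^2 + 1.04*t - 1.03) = 4.84*t^4 + 2.3*t^3 - 5.23*t^2 - 3.89*t - 0.18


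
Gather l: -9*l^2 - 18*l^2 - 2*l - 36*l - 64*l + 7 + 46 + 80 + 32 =-27*l^2 - 102*l + 165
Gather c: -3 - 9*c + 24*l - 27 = -9*c + 24*l - 30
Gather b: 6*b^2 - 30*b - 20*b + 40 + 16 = 6*b^2 - 50*b + 56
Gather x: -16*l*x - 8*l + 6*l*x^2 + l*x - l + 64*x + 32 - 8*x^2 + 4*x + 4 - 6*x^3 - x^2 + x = -9*l - 6*x^3 + x^2*(6*l - 9) + x*(69 - 15*l) + 36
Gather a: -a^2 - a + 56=-a^2 - a + 56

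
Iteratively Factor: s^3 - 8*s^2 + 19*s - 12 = (s - 4)*(s^2 - 4*s + 3) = (s - 4)*(s - 1)*(s - 3)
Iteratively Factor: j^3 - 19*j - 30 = (j + 3)*(j^2 - 3*j - 10) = (j - 5)*(j + 3)*(j + 2)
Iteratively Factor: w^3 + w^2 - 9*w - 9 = (w + 1)*(w^2 - 9) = (w - 3)*(w + 1)*(w + 3)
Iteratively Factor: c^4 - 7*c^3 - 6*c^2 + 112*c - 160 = (c - 2)*(c^3 - 5*c^2 - 16*c + 80) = (c - 5)*(c - 2)*(c^2 - 16) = (c - 5)*(c - 4)*(c - 2)*(c + 4)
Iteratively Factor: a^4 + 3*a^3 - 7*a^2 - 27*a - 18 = (a - 3)*(a^3 + 6*a^2 + 11*a + 6) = (a - 3)*(a + 3)*(a^2 + 3*a + 2) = (a - 3)*(a + 1)*(a + 3)*(a + 2)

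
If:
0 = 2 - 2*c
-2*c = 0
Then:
No Solution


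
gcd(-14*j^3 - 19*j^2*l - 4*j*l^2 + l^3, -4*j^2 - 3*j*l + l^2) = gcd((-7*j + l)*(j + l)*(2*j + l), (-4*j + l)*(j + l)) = j + l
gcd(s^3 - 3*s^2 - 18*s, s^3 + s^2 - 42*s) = s^2 - 6*s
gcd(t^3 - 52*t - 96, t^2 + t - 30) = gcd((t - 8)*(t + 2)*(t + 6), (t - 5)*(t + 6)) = t + 6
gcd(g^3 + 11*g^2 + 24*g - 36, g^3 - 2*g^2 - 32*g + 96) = g + 6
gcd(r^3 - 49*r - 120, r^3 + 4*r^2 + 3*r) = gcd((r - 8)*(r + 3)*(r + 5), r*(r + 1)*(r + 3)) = r + 3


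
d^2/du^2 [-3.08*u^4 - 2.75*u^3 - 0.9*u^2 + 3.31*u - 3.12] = -36.96*u^2 - 16.5*u - 1.8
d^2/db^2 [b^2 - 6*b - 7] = 2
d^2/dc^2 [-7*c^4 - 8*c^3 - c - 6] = 12*c*(-7*c - 4)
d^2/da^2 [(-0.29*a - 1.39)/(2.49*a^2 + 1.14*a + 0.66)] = (-(0.29*a + 1.39)*(4.98*a + 1.14)*(9.96*a + 2.28) + (4.3326*a + 7.5834)*(2.49*a^2 + 1.14*a + 0.66))/(2.49*a^2 + 1.14*a + 0.66)^3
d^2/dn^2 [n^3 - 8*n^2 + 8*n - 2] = 6*n - 16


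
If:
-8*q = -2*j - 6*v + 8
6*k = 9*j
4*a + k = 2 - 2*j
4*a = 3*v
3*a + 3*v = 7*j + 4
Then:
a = 8/15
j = -4/105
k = -2/35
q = -10/21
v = 32/45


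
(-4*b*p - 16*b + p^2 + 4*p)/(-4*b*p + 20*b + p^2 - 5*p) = (p + 4)/(p - 5)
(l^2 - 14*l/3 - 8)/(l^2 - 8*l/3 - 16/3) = (l - 6)/(l - 4)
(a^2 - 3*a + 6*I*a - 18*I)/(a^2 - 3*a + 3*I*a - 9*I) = (a + 6*I)/(a + 3*I)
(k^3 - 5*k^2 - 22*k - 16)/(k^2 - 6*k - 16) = k + 1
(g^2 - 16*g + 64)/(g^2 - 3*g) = (g^2 - 16*g + 64)/(g*(g - 3))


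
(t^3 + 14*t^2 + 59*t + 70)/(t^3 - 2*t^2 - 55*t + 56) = (t^2 + 7*t + 10)/(t^2 - 9*t + 8)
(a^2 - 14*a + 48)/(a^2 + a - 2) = (a^2 - 14*a + 48)/(a^2 + a - 2)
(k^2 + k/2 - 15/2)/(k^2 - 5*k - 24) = (k - 5/2)/(k - 8)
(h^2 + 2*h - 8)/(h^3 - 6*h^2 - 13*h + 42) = (h + 4)/(h^2 - 4*h - 21)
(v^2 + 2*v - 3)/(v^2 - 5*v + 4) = (v + 3)/(v - 4)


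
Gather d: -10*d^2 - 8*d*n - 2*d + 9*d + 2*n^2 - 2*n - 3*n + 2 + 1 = -10*d^2 + d*(7 - 8*n) + 2*n^2 - 5*n + 3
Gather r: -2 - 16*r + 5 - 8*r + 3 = 6 - 24*r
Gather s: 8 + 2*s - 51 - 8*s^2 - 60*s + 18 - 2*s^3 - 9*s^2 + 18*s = -2*s^3 - 17*s^2 - 40*s - 25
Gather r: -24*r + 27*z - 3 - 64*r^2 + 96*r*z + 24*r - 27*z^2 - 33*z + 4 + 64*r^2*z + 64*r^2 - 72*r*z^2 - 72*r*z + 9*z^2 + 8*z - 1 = 64*r^2*z + r*(-72*z^2 + 24*z) - 18*z^2 + 2*z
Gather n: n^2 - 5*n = n^2 - 5*n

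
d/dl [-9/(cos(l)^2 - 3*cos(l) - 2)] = 9*(3 - 2*cos(l))*sin(l)/(sin(l)^2 + 3*cos(l) + 1)^2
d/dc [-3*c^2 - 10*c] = -6*c - 10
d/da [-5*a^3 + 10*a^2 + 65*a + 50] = -15*a^2 + 20*a + 65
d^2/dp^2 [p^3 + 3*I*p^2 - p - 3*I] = 6*p + 6*I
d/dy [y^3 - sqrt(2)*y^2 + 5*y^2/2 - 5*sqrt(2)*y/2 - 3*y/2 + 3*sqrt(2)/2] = 3*y^2 - 2*sqrt(2)*y + 5*y - 5*sqrt(2)/2 - 3/2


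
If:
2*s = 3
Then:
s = 3/2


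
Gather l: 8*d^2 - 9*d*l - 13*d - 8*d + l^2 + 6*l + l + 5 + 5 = 8*d^2 - 21*d + l^2 + l*(7 - 9*d) + 10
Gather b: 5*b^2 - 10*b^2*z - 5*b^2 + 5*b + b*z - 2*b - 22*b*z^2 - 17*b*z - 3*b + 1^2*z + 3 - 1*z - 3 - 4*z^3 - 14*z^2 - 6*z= -10*b^2*z + b*(-22*z^2 - 16*z) - 4*z^3 - 14*z^2 - 6*z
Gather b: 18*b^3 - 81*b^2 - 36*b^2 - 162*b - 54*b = 18*b^3 - 117*b^2 - 216*b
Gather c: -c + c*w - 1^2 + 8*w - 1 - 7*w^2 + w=c*(w - 1) - 7*w^2 + 9*w - 2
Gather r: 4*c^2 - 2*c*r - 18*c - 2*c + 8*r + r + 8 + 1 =4*c^2 - 20*c + r*(9 - 2*c) + 9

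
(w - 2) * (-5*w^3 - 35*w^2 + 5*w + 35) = -5*w^4 - 25*w^3 + 75*w^2 + 25*w - 70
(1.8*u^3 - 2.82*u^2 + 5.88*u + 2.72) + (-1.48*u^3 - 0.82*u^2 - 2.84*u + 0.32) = 0.32*u^3 - 3.64*u^2 + 3.04*u + 3.04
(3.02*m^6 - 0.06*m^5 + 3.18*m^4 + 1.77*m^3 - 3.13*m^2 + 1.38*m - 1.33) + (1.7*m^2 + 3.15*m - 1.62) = 3.02*m^6 - 0.06*m^5 + 3.18*m^4 + 1.77*m^3 - 1.43*m^2 + 4.53*m - 2.95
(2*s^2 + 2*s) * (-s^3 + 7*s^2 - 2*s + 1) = -2*s^5 + 12*s^4 + 10*s^3 - 2*s^2 + 2*s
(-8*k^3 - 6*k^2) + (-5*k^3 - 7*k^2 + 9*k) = -13*k^3 - 13*k^2 + 9*k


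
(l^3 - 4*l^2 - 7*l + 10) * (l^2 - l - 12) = l^5 - 5*l^4 - 15*l^3 + 65*l^2 + 74*l - 120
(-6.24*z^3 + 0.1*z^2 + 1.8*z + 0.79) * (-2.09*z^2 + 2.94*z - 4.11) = 13.0416*z^5 - 18.5546*z^4 + 22.1784*z^3 + 3.2299*z^2 - 5.0754*z - 3.2469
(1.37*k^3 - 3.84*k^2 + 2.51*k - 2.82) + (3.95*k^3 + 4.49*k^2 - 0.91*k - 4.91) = 5.32*k^3 + 0.65*k^2 + 1.6*k - 7.73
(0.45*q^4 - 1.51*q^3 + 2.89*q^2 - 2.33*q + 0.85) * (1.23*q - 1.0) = 0.5535*q^5 - 2.3073*q^4 + 5.0647*q^3 - 5.7559*q^2 + 3.3755*q - 0.85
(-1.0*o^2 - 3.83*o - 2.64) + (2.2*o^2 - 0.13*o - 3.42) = 1.2*o^2 - 3.96*o - 6.06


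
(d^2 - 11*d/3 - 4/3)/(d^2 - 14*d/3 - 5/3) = (d - 4)/(d - 5)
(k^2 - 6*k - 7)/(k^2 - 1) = (k - 7)/(k - 1)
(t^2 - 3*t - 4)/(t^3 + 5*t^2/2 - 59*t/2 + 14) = 2*(t + 1)/(2*t^2 + 13*t - 7)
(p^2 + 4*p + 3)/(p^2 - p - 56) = (p^2 + 4*p + 3)/(p^2 - p - 56)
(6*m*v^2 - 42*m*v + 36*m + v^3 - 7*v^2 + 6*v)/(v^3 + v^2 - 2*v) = (6*m*v - 36*m + v^2 - 6*v)/(v*(v + 2))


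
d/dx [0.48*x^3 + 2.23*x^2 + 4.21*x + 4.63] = 1.44*x^2 + 4.46*x + 4.21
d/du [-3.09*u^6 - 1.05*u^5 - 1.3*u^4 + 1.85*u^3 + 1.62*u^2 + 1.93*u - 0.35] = -18.54*u^5 - 5.25*u^4 - 5.2*u^3 + 5.55*u^2 + 3.24*u + 1.93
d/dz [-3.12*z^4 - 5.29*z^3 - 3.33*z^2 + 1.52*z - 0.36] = -12.48*z^3 - 15.87*z^2 - 6.66*z + 1.52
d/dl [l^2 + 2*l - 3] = 2*l + 2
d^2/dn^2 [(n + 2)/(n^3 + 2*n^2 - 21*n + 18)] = 2*((n + 2)*(3*n^2 + 4*n - 21)^2 + (-3*n^2 - 4*n - (n + 2)*(3*n + 2) + 21)*(n^3 + 2*n^2 - 21*n + 18))/(n^3 + 2*n^2 - 21*n + 18)^3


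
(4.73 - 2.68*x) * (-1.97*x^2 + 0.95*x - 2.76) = 5.2796*x^3 - 11.8641*x^2 + 11.8903*x - 13.0548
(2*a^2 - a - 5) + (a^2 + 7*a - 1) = 3*a^2 + 6*a - 6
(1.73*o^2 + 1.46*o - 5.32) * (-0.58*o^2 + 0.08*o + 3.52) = -1.0034*o^4 - 0.7084*o^3 + 9.292*o^2 + 4.7136*o - 18.7264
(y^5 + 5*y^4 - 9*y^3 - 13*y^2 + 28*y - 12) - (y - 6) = y^5 + 5*y^4 - 9*y^3 - 13*y^2 + 27*y - 6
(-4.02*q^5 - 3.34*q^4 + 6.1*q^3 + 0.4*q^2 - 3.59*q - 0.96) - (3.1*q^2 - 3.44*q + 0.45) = -4.02*q^5 - 3.34*q^4 + 6.1*q^3 - 2.7*q^2 - 0.15*q - 1.41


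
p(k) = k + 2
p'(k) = 1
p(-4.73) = -2.73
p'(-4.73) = 1.00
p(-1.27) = 0.73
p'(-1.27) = 1.00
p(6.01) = 8.01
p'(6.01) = 1.00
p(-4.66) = -2.66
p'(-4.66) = 1.00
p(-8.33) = -6.33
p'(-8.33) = 1.00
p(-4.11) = -2.11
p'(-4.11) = 1.00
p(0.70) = 2.70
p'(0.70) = 1.00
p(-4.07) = -2.07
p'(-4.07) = 1.00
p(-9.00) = -7.00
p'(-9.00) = 1.00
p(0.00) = 2.00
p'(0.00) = 1.00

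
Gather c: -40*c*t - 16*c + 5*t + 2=c*(-40*t - 16) + 5*t + 2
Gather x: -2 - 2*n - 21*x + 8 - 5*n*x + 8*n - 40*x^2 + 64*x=6*n - 40*x^2 + x*(43 - 5*n) + 6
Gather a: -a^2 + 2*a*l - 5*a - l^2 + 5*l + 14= -a^2 + a*(2*l - 5) - l^2 + 5*l + 14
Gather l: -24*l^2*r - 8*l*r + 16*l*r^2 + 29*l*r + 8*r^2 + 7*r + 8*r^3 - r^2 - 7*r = -24*l^2*r + l*(16*r^2 + 21*r) + 8*r^3 + 7*r^2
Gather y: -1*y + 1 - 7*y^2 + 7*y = -7*y^2 + 6*y + 1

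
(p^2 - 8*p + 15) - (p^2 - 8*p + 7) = 8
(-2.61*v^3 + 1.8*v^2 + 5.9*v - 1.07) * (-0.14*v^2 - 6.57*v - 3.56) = 0.3654*v^5 + 16.8957*v^4 - 3.3604*v^3 - 45.0212*v^2 - 13.9741*v + 3.8092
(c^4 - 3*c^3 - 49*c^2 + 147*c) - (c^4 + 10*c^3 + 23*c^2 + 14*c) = -13*c^3 - 72*c^2 + 133*c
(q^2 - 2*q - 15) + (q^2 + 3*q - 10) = 2*q^2 + q - 25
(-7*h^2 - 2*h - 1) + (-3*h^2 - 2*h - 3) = -10*h^2 - 4*h - 4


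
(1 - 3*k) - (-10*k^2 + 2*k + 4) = 10*k^2 - 5*k - 3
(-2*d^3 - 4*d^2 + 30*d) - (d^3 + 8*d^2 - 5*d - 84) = -3*d^3 - 12*d^2 + 35*d + 84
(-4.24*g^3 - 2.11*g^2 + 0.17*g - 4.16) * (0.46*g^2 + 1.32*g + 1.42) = -1.9504*g^5 - 6.5674*g^4 - 8.7278*g^3 - 4.6854*g^2 - 5.2498*g - 5.9072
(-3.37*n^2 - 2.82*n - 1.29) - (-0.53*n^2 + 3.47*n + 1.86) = -2.84*n^2 - 6.29*n - 3.15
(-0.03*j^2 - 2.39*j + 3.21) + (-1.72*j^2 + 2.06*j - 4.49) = -1.75*j^2 - 0.33*j - 1.28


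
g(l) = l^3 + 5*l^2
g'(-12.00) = 312.00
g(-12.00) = -1008.00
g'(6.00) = 168.00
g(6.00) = 396.00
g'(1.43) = 20.43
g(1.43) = 13.15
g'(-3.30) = -0.33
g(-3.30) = 18.51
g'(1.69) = 25.47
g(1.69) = 19.11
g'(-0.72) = -5.64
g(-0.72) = 2.22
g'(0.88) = 11.12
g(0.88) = 4.55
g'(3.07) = 58.97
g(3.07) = 76.06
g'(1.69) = 25.47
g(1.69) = 19.11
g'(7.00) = 217.00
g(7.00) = 588.00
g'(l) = 3*l^2 + 10*l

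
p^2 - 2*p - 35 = (p - 7)*(p + 5)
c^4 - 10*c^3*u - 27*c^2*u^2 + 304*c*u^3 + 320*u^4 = (c - 8*u)^2*(c + u)*(c + 5*u)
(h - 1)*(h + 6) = h^2 + 5*h - 6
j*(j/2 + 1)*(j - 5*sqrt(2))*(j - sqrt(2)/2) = j^4/2 - 11*sqrt(2)*j^3/4 + j^3 - 11*sqrt(2)*j^2/2 + 5*j^2/2 + 5*j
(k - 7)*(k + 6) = k^2 - k - 42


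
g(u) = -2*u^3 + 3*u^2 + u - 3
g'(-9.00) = -539.00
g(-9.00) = 1689.00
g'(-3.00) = -71.00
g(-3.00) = 75.00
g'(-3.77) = -106.90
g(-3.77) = 143.03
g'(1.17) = -0.19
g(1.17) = -0.93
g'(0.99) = 1.06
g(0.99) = -1.01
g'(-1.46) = -20.55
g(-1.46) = 8.16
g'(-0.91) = -9.43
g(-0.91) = 0.08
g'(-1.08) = -12.48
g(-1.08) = 1.94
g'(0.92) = 1.44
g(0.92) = -1.10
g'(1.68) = -5.85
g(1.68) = -2.34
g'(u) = -6*u^2 + 6*u + 1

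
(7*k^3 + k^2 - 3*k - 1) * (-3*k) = -21*k^4 - 3*k^3 + 9*k^2 + 3*k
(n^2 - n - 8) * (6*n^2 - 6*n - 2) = 6*n^4 - 12*n^3 - 44*n^2 + 50*n + 16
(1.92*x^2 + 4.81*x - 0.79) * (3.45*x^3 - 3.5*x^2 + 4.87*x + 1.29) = 6.624*x^5 + 9.8745*x^4 - 10.2101*x^3 + 28.6665*x^2 + 2.3576*x - 1.0191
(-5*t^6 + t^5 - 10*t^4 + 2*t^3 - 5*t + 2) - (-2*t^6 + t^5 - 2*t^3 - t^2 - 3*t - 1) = -3*t^6 - 10*t^4 + 4*t^3 + t^2 - 2*t + 3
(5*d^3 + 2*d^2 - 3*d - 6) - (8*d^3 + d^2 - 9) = -3*d^3 + d^2 - 3*d + 3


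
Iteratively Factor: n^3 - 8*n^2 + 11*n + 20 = (n - 4)*(n^2 - 4*n - 5) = (n - 5)*(n - 4)*(n + 1)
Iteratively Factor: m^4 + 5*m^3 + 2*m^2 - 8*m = (m + 4)*(m^3 + m^2 - 2*m) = (m - 1)*(m + 4)*(m^2 + 2*m) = (m - 1)*(m + 2)*(m + 4)*(m)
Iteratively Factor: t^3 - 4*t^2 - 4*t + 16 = (t + 2)*(t^2 - 6*t + 8) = (t - 4)*(t + 2)*(t - 2)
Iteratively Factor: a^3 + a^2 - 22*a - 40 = (a + 2)*(a^2 - a - 20) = (a - 5)*(a + 2)*(a + 4)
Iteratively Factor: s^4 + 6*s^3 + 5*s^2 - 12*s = (s + 4)*(s^3 + 2*s^2 - 3*s) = s*(s + 4)*(s^2 + 2*s - 3) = s*(s - 1)*(s + 4)*(s + 3)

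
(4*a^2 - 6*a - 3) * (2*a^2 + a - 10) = 8*a^4 - 8*a^3 - 52*a^2 + 57*a + 30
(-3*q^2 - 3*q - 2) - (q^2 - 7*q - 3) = -4*q^2 + 4*q + 1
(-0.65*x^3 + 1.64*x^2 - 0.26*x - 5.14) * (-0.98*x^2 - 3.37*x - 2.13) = 0.637*x^5 + 0.5833*x^4 - 3.8875*x^3 + 2.4202*x^2 + 17.8756*x + 10.9482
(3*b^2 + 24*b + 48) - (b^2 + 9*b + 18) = 2*b^2 + 15*b + 30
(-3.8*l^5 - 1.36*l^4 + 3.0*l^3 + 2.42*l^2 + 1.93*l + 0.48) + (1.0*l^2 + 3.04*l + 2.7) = -3.8*l^5 - 1.36*l^4 + 3.0*l^3 + 3.42*l^2 + 4.97*l + 3.18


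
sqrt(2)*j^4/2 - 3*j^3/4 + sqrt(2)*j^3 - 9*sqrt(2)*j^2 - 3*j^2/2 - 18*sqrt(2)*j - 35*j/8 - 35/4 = (j/2 + 1)*(j - 7*sqrt(2)/2)*(j + 5*sqrt(2)/2)*(sqrt(2)*j + 1/2)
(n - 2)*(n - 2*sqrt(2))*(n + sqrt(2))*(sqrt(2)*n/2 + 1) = sqrt(2)*n^4/2 - sqrt(2)*n^3 - 3*sqrt(2)*n^2 - 4*n + 6*sqrt(2)*n + 8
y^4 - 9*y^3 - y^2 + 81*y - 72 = (y - 8)*(y - 3)*(y - 1)*(y + 3)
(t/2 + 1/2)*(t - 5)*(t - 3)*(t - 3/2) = t^4/2 - 17*t^3/4 + 35*t^2/4 + 9*t/4 - 45/4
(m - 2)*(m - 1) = m^2 - 3*m + 2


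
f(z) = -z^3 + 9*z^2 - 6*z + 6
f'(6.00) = -6.00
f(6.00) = 78.00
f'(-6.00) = -222.00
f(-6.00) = 582.00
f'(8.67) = -75.45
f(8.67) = -21.21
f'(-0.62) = -18.31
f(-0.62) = 13.42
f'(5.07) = 8.15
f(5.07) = 76.60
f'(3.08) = 20.98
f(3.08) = 43.68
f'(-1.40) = -37.08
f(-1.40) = 34.78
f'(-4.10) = -130.23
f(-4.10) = 250.81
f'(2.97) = 21.00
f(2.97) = 41.37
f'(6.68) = -19.63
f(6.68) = 69.44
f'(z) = -3*z^2 + 18*z - 6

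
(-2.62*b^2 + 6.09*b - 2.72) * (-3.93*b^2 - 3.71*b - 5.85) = 10.2966*b^4 - 14.2135*b^3 + 3.4227*b^2 - 25.5353*b + 15.912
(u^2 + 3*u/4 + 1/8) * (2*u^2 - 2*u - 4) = 2*u^4 - u^3/2 - 21*u^2/4 - 13*u/4 - 1/2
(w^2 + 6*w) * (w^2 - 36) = w^4 + 6*w^3 - 36*w^2 - 216*w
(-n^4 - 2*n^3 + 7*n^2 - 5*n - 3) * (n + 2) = -n^5 - 4*n^4 + 3*n^3 + 9*n^2 - 13*n - 6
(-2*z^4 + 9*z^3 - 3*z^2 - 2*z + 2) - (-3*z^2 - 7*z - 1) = -2*z^4 + 9*z^3 + 5*z + 3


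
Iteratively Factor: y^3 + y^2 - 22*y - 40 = (y + 2)*(y^2 - y - 20) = (y - 5)*(y + 2)*(y + 4)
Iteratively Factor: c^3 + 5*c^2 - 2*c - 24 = (c + 3)*(c^2 + 2*c - 8) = (c - 2)*(c + 3)*(c + 4)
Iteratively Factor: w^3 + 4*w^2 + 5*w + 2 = (w + 1)*(w^2 + 3*w + 2) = (w + 1)^2*(w + 2)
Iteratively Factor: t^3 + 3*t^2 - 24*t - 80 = (t - 5)*(t^2 + 8*t + 16) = (t - 5)*(t + 4)*(t + 4)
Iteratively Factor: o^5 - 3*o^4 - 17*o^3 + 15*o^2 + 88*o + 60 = (o + 2)*(o^4 - 5*o^3 - 7*o^2 + 29*o + 30) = (o + 2)^2*(o^3 - 7*o^2 + 7*o + 15) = (o + 1)*(o + 2)^2*(o^2 - 8*o + 15) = (o - 5)*(o + 1)*(o + 2)^2*(o - 3)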